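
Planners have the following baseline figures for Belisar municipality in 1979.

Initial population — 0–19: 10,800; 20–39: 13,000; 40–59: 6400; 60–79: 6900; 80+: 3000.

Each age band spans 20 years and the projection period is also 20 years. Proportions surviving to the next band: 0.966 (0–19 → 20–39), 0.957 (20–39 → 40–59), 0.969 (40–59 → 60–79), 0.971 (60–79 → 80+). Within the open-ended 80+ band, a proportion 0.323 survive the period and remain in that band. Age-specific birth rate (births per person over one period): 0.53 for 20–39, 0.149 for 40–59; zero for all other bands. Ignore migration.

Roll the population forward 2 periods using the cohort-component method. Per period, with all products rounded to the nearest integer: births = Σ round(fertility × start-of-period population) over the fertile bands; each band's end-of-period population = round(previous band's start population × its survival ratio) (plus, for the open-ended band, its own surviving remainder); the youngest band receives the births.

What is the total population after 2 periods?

45498

Call the groups 1 to 5, youngest first.
Period 1.
Births: 13000 × 0.53 = 6890 ; 6400 × 0.149 = 954 — total 7844
Group 2: 10800 × 0.966 = 10433
Group 3: 13000 × 0.957 = 12441
Group 4: 6400 × 0.969 = 6202
Group 5: 6900 × 0.971 + 3000 × 0.323 = 6700 + 969 = 7669
End of period: [7844, 10433, 12441, 6202, 7669]
Period 2.
Births: 10433 × 0.53 = 5529 ; 12441 × 0.149 = 1854 — total 7383
Group 2: 7844 × 0.966 = 7577
Group 3: 10433 × 0.957 = 9984
Group 4: 12441 × 0.969 = 12055
Group 5: 6202 × 0.971 + 7669 × 0.323 = 6022 + 2477 = 8499
End of period: [7383, 7577, 9984, 12055, 8499]
Total after period 2: 7383 + 7577 + 9984 + 12055 + 8499 = 45498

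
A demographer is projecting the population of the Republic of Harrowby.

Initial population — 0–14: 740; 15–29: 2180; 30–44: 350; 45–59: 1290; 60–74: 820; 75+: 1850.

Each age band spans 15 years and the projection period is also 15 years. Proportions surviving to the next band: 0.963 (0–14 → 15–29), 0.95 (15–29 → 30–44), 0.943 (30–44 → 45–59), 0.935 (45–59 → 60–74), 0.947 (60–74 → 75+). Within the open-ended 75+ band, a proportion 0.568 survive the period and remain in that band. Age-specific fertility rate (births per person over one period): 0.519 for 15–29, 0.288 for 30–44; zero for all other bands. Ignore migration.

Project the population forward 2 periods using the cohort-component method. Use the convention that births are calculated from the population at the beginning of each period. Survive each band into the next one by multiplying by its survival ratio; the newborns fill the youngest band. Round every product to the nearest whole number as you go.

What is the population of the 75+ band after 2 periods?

Numbering the groups 1..6 from youngest to oldest:
After projecting period 1:
Births: 2180 × 0.519 = 1131 ; 350 × 0.288 = 101 → 1232
Group 2: 740 × 0.963 = 713
Group 3: 2180 × 0.95 = 2071
Group 4: 350 × 0.943 = 330
Group 5: 1290 × 0.935 = 1206
Group 6: 820 × 0.947 + 1850 × 0.568 = 777 + 1051 = 1828
Population now: 0–14=1232, 15–29=713, 30–44=2071, 45–59=330, 60–74=1206, 75+=1828
After projecting period 2:
Births: 713 × 0.519 = 370 ; 2071 × 0.288 = 596 → 966
Group 2: 1232 × 0.963 = 1186
Group 3: 713 × 0.95 = 677
Group 4: 2071 × 0.943 = 1953
Group 5: 330 × 0.935 = 309
Group 6: 1206 × 0.947 + 1828 × 0.568 = 1142 + 1038 = 2180
Population now: 0–14=966, 15–29=1186, 30–44=677, 45–59=1953, 60–74=309, 75+=2180

2180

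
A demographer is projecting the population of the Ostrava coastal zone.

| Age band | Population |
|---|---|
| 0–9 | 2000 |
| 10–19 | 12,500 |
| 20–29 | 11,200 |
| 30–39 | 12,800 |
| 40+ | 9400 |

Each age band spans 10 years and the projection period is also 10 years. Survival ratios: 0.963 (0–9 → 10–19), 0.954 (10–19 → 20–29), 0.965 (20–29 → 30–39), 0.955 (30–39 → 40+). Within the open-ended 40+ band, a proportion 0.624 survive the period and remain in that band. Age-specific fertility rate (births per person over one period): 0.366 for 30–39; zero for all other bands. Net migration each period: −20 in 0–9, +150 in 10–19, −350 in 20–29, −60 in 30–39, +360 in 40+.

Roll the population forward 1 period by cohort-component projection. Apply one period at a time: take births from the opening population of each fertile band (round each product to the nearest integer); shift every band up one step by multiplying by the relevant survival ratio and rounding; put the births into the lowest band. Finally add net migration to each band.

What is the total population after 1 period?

— Period 1 —
Births: 12800 × 0.366 = 4685
10–19: 2000 × 0.963 = 1926
20–29: 12500 × 0.954 = 11925
30–39: 11200 × 0.965 = 10808
40+: 12800 × 0.955 + 9400 × 0.624 = 12224 + 5866 = 18090
Net migration: 0–9 − 20 → 4665; 10–19 + 150 → 2076; 20–29 − 350 → 11575; 30–39 − 60 → 10748; 40+ + 360 → 18450
→ [4665, 2076, 11575, 10748, 18450]
Total after period 1: 4665 + 2076 + 11575 + 10748 + 18450 = 47514

47514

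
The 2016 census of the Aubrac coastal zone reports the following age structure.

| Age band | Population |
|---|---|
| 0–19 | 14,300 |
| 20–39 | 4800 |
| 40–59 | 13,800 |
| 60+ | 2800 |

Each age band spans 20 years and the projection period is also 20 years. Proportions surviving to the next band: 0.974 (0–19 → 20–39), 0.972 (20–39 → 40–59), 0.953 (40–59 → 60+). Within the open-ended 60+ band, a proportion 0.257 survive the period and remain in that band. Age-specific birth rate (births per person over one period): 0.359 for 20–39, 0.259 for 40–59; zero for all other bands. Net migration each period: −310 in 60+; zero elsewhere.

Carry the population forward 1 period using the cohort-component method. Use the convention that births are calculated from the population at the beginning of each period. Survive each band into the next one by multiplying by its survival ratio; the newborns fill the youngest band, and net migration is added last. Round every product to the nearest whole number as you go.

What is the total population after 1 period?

37452

Numbering the groups 1..4 from youngest to oldest:
Period 1.
Births: 4800 * 0.359 = 1723, 13800 * 0.259 = 3574 — total 5297
Group 2: 14300 * 0.974 = 13928
Group 3: 4800 * 0.972 = 4666
Group 4: 13800 * 0.953 + 2800 * 0.257 = 13151 + 720 = 13871
Net migration: Group 4 − 310 → 13561
Giving 5297 / 13928 / 4666 / 13561.
Total after period 1: 5297 + 13928 + 4666 + 13561 = 37452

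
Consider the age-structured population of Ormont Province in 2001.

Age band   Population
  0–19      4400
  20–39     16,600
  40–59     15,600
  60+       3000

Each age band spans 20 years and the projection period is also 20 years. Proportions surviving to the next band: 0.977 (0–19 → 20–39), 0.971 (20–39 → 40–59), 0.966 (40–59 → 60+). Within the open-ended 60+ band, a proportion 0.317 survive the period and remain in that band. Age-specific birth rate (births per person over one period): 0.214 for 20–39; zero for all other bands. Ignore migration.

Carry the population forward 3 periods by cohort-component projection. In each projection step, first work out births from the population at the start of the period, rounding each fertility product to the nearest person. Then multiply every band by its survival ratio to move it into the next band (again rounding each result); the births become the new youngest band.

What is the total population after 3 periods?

15589

Period 1.
Births: 16600 * 0.214 = 3552
20–39: 4400 * 0.977 = 4299
40–59: 16600 * 0.971 = 16119
60+: 15600 * 0.966 + 3000 * 0.317 = 15070 + 951 = 16021
Population now: 0–19=3552, 20–39=4299, 40–59=16119, 60+=16021
Period 2.
Births: 4299 * 0.214 = 920
20–39: 3552 * 0.977 = 3470
40–59: 4299 * 0.971 = 4174
60+: 16119 * 0.966 + 16021 * 0.317 = 15571 + 5079 = 20650
Population now: 0–19=920, 20–39=3470, 40–59=4174, 60+=20650
Period 3.
Births: 3470 * 0.214 = 743
20–39: 920 * 0.977 = 899
40–59: 3470 * 0.971 = 3369
60+: 4174 * 0.966 + 20650 * 0.317 = 4032 + 6546 = 10578
Population now: 0–19=743, 20–39=899, 40–59=3369, 60+=10578
Total after period 3: 743 + 899 + 3369 + 10578 = 15589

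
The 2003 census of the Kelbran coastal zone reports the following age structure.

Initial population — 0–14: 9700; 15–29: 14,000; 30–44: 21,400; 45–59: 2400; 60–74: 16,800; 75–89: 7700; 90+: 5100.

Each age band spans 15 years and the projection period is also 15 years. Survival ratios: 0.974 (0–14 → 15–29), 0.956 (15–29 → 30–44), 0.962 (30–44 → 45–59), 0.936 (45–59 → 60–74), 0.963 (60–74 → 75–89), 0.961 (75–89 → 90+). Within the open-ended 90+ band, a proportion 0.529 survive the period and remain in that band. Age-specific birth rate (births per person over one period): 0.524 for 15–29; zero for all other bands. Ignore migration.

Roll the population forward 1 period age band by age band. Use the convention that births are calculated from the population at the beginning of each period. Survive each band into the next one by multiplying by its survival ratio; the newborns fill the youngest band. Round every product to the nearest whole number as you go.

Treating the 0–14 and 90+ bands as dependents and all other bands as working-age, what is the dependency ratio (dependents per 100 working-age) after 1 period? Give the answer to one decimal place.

28.2

— Period 1 —
Births: 14000 × 0.524 = 7336
15–29: 9700 × 0.974 = 9448
30–44: 14000 × 0.956 = 13384
45–59: 21400 × 0.962 = 20587
60–74: 2400 × 0.936 = 2246
75–89: 16800 × 0.963 = 16178
90+: 7700 × 0.961 + 5100 × 0.529 = 7400 + 2698 = 10098
Giving 7336 / 9448 / 13384 / 20587 / 2246 / 16178 / 10098.
Dependents (band 0–14 + band 90+) = 7336 + 10098 = 17434; working-age = 61843; ratio = 17434/61843 × 100 = 28.2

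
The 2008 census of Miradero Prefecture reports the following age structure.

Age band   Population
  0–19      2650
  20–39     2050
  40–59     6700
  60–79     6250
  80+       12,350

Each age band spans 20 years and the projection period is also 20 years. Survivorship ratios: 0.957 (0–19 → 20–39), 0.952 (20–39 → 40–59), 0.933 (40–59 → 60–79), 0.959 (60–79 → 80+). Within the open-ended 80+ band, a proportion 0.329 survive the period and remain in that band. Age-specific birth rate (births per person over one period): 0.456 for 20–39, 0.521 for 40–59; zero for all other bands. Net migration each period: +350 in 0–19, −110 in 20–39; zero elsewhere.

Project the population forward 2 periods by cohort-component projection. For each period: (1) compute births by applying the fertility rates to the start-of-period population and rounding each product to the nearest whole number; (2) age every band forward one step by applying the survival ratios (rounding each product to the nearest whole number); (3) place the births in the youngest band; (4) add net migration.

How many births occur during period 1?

— Period 1 —
Births: 2050 × 0.456 = 935  |  6700 × 0.521 = 3491 → total 4426
20–39: 2650 × 0.957 = 2536
40–59: 2050 × 0.952 = 1952
60–79: 6700 × 0.933 = 6251
80+: 6250 × 0.959 + 12350 × 0.329 = 5994 + 4063 = 10057
Net migration: 0–19 + 350 → 4776; 20–39 − 110 → 2426
Population now: 0–19=4776, 20–39=2426, 40–59=1952, 60–79=6251, 80+=10057

4426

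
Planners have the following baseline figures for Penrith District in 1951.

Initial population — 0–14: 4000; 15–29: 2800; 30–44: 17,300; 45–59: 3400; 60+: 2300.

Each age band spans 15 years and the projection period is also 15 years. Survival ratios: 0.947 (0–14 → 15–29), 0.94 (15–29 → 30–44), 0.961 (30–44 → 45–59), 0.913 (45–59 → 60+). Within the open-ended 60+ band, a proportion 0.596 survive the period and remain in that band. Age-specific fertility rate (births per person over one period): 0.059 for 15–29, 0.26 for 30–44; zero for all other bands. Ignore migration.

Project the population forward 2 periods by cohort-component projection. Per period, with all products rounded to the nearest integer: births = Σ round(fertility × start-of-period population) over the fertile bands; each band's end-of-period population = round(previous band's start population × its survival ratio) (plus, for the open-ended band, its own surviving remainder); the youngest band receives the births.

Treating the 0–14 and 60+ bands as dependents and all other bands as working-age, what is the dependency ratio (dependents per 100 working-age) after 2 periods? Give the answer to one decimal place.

178.5

After projecting period 1:
Births: 2800 * 0.059 = 165  |  17300 * 0.26 = 4498 → total 4663
15–29: 4000 * 0.947 = 3788
30–44: 2800 * 0.94 = 2632
45–59: 17300 * 0.961 = 16625
60+: 3400 * 0.913 + 2300 * 0.596 = 3104 + 1371 = 4475
Population now: 0–14=4663, 15–29=3788, 30–44=2632, 45–59=16625, 60+=4475
After projecting period 2:
Births: 3788 * 0.059 = 223  |  2632 * 0.26 = 684 → total 907
15–29: 4663 * 0.947 = 4416
30–44: 3788 * 0.94 = 3561
45–59: 2632 * 0.961 = 2529
60+: 16625 * 0.913 + 4475 * 0.596 = 15179 + 2667 = 17846
Population now: 0–14=907, 15–29=4416, 30–44=3561, 45–59=2529, 60+=17846
Dependents (band 0–14 + band 60+) = 907 + 17846 = 18753; working-age = 10506; ratio = 18753/10506 × 100 = 178.5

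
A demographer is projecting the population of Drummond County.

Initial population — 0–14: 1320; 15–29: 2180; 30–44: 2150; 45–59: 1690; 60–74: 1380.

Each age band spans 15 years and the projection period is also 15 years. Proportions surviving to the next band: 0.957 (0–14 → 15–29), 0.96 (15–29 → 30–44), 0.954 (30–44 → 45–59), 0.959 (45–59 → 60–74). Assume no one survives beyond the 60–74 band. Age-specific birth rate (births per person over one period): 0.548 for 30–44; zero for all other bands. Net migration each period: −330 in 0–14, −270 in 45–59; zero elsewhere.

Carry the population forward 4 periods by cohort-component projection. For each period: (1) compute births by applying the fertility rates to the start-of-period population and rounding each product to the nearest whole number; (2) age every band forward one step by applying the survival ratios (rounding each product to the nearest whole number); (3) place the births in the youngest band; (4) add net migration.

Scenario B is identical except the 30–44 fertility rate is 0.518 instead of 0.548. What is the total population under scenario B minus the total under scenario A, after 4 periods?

[period 1]
Births: 2150 × 0.548 = 1178
15–29: 1320 × 0.957 = 1263
30–44: 2180 × 0.96 = 2093
45–59: 2150 × 0.954 = 2051
60–74: 1690 × 0.959 = 1621
Net migration: 0–14 − 330 → 848; 45–59 − 270 → 1781
Population now: 0–14=848, 15–29=1263, 30–44=2093, 45–59=1781, 60–74=1621
[period 2]
Births: 2093 × 0.548 = 1147
15–29: 848 × 0.957 = 812
30–44: 1263 × 0.96 = 1212
45–59: 2093 × 0.954 = 1997
60–74: 1781 × 0.959 = 1708
Net migration: 0–14 − 330 → 817; 45–59 − 270 → 1727
Population now: 0–14=817, 15–29=812, 30–44=1212, 45–59=1727, 60–74=1708
[period 3]
Births: 1212 × 0.548 = 664
15–29: 817 × 0.957 = 782
30–44: 812 × 0.96 = 780
45–59: 1212 × 0.954 = 1156
60–74: 1727 × 0.959 = 1656
Net migration: 0–14 − 330 → 334; 45–59 − 270 → 886
Population now: 0–14=334, 15–29=782, 30–44=780, 45–59=886, 60–74=1656
[period 4]
Births: 780 × 0.548 = 427
15–29: 334 × 0.957 = 320
30–44: 782 × 0.96 = 751
45–59: 780 × 0.954 = 744
60–74: 886 × 0.959 = 850
Net migration: 0–14 − 330 → 97; 45–59 − 270 → 474
Population now: 0–14=97, 15–29=320, 30–44=751, 45–59=474, 60–74=850
Scenario A total after 4 periods: 2492
Scenario B projection —
[period 1]
Births: 2150 × 0.518 = 1114
15–29: 1320 × 0.957 = 1263
30–44: 2180 × 0.96 = 2093
45–59: 2150 × 0.954 = 2051
60–74: 1690 × 0.959 = 1621
Net migration: 0–14 − 330 → 784; 45–59 − 270 → 1781
Population now: 0–14=784, 15–29=1263, 30–44=2093, 45–59=1781, 60–74=1621
[period 2]
Births: 2093 × 0.518 = 1084
15–29: 784 × 0.957 = 750
30–44: 1263 × 0.96 = 1212
45–59: 2093 × 0.954 = 1997
60–74: 1781 × 0.959 = 1708
Net migration: 0–14 − 330 → 754; 45–59 − 270 → 1727
Population now: 0–14=754, 15–29=750, 30–44=1212, 45–59=1727, 60–74=1708
[period 3]
Births: 1212 × 0.518 = 628
15–29: 754 × 0.957 = 722
30–44: 750 × 0.96 = 720
45–59: 1212 × 0.954 = 1156
60–74: 1727 × 0.959 = 1656
Net migration: 0–14 − 330 → 298; 45–59 − 270 → 886
Population now: 0–14=298, 15–29=722, 30–44=720, 45–59=886, 60–74=1656
[period 4]
Births: 720 × 0.518 = 373
15–29: 298 × 0.957 = 285
30–44: 722 × 0.96 = 693
45–59: 720 × 0.954 = 687
60–74: 886 × 0.959 = 850
Net migration: 0–14 − 330 → 43; 45–59 − 270 → 417
Population now: 0–14=43, 15–29=285, 30–44=693, 45–59=417, 60–74=850
Scenario B total after 4 periods: 2288
Difference B − A = 2288 − 2492 = -204

-204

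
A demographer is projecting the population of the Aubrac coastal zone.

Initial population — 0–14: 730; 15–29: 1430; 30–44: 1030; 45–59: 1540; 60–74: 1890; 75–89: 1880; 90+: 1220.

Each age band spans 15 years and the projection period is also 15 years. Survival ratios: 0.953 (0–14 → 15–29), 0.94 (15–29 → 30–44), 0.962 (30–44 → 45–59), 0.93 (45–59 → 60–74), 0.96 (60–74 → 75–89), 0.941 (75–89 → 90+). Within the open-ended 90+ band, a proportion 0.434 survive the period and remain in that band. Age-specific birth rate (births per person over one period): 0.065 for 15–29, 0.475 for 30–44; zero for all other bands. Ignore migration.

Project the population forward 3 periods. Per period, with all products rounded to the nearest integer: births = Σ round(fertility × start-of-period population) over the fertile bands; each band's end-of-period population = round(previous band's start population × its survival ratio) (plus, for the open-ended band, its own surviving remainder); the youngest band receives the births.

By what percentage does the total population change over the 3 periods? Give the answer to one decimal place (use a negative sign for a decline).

Numbering the groups 1..7 from youngest to oldest:
Period 1.
Births: 1430 * 0.065 = 93, 1030 * 0.475 = 489 → 582
Group 2: 730 * 0.953 = 696
Group 3: 1430 * 0.94 = 1344
Group 4: 1030 * 0.962 = 991
Group 5: 1540 * 0.93 = 1432
Group 6: 1890 * 0.96 = 1814
Group 7: 1880 * 0.941 + 1220 * 0.434 = 1769 + 529 = 2298
→ [582, 696, 1344, 991, 1432, 1814, 2298]
Period 2.
Births: 696 * 0.065 = 45, 1344 * 0.475 = 638 → 683
Group 2: 582 * 0.953 = 555
Group 3: 696 * 0.94 = 654
Group 4: 1344 * 0.962 = 1293
Group 5: 991 * 0.93 = 922
Group 6: 1432 * 0.96 = 1375
Group 7: 1814 * 0.941 + 2298 * 0.434 = 1707 + 997 = 2704
→ [683, 555, 654, 1293, 922, 1375, 2704]
Period 3.
Births: 555 * 0.065 = 36, 654 * 0.475 = 311 → 347
Group 2: 683 * 0.953 = 651
Group 3: 555 * 0.94 = 522
Group 4: 654 * 0.962 = 629
Group 5: 1293 * 0.93 = 1202
Group 6: 922 * 0.96 = 885
Group 7: 1375 * 0.941 + 2704 * 0.434 = 1294 + 1174 = 2468
→ [347, 651, 522, 629, 1202, 885, 2468]
Total: 9720 → 6704; change = -3016; percentage change = -31.0%

-31.0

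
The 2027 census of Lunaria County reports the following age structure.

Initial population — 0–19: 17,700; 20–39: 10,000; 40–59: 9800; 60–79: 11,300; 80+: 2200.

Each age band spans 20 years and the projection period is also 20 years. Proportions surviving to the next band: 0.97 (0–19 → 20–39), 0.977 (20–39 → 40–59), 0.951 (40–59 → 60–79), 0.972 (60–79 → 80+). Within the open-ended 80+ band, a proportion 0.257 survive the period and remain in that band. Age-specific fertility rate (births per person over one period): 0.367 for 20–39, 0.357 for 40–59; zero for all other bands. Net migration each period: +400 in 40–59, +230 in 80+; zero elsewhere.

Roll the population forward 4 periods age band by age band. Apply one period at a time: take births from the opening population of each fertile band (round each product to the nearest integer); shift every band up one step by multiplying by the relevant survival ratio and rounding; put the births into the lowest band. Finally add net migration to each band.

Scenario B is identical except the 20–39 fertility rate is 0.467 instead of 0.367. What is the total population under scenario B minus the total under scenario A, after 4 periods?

5724

Period 1.
Births: 10000 * 0.367 = 3670  |  9800 * 0.357 = 3499 — total 7169
20–39: 17700 * 0.97 = 17169
40–59: 10000 * 0.977 = 9770
60–79: 9800 * 0.951 = 9320
80+: 11300 * 0.972 + 2200 * 0.257 = 10984 + 565 = 11549
Net migration: 40–59 + 400 → 10170; 80+ + 230 → 11779
Population now: 0–19=7169, 20–39=17169, 40–59=10170, 60–79=9320, 80+=11779
Period 2.
Births: 17169 * 0.367 = 6301  |  10170 * 0.357 = 3631 — total 9932
20–39: 7169 * 0.97 = 6954
40–59: 17169 * 0.977 = 16774
60–79: 10170 * 0.951 = 9672
80+: 9320 * 0.972 + 11779 * 0.257 = 9059 + 3027 = 12086
Net migration: 40–59 + 400 → 17174; 80+ + 230 → 12316
Population now: 0–19=9932, 20–39=6954, 40–59=17174, 60–79=9672, 80+=12316
Period 3.
Births: 6954 * 0.367 = 2552  |  17174 * 0.357 = 6131 — total 8683
20–39: 9932 * 0.97 = 9634
40–59: 6954 * 0.977 = 6794
60–79: 17174 * 0.951 = 16332
80+: 9672 * 0.972 + 12316 * 0.257 = 9401 + 3165 = 12566
Net migration: 40–59 + 400 → 7194; 80+ + 230 → 12796
Population now: 0–19=8683, 20–39=9634, 40–59=7194, 60–79=16332, 80+=12796
Period 4.
Births: 9634 * 0.367 = 3536  |  7194 * 0.357 = 2568 — total 6104
20–39: 8683 * 0.97 = 8423
40–59: 9634 * 0.977 = 9412
60–79: 7194 * 0.951 = 6841
80+: 16332 * 0.972 + 12796 * 0.257 = 15875 + 3289 = 19164
Net migration: 40–59 + 400 → 9812; 80+ + 230 → 19394
Population now: 0–19=6104, 20–39=8423, 40–59=9812, 60–79=6841, 80+=19394
Scenario A total after 4 periods: 50574
Scenario B projection —
Period 1.
Births: 10000 * 0.467 = 4670  |  9800 * 0.357 = 3499 — total 8169
20–39: 17700 * 0.97 = 17169
40–59: 10000 * 0.977 = 9770
60–79: 9800 * 0.951 = 9320
80+: 11300 * 0.972 + 2200 * 0.257 = 10984 + 565 = 11549
Net migration: 40–59 + 400 → 10170; 80+ + 230 → 11779
Population now: 0–19=8169, 20–39=17169, 40–59=10170, 60–79=9320, 80+=11779
Period 2.
Births: 17169 * 0.467 = 8018  |  10170 * 0.357 = 3631 — total 11649
20–39: 8169 * 0.97 = 7924
40–59: 17169 * 0.977 = 16774
60–79: 10170 * 0.951 = 9672
80+: 9320 * 0.972 + 11779 * 0.257 = 9059 + 3027 = 12086
Net migration: 40–59 + 400 → 17174; 80+ + 230 → 12316
Population now: 0–19=11649, 20–39=7924, 40–59=17174, 60–79=9672, 80+=12316
Period 3.
Births: 7924 * 0.467 = 3701  |  17174 * 0.357 = 6131 — total 9832
20–39: 11649 * 0.97 = 11300
40–59: 7924 * 0.977 = 7742
60–79: 17174 * 0.951 = 16332
80+: 9672 * 0.972 + 12316 * 0.257 = 9401 + 3165 = 12566
Net migration: 40–59 + 400 → 8142; 80+ + 230 → 12796
Population now: 0–19=9832, 20–39=11300, 40–59=8142, 60–79=16332, 80+=12796
Period 4.
Births: 11300 * 0.467 = 5277  |  8142 * 0.357 = 2907 — total 8184
20–39: 9832 * 0.97 = 9537
40–59: 11300 * 0.977 = 11040
60–79: 8142 * 0.951 = 7743
80+: 16332 * 0.972 + 12796 * 0.257 = 15875 + 3289 = 19164
Net migration: 40–59 + 400 → 11440; 80+ + 230 → 19394
Population now: 0–19=8184, 20–39=9537, 40–59=11440, 60–79=7743, 80+=19394
Scenario B total after 4 periods: 56298
Difference B − A = 56298 − 50574 = 5724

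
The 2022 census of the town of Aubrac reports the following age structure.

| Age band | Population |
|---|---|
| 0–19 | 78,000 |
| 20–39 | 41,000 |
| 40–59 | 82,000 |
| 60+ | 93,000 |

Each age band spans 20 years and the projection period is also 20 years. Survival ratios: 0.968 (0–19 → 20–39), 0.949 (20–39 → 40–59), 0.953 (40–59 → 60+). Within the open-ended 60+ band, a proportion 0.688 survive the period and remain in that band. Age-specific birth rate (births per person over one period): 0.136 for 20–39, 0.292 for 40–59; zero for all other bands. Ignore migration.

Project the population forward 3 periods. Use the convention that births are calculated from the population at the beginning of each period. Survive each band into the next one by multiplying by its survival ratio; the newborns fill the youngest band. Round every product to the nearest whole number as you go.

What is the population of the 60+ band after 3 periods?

Period 1.
Births: 41000 × 0.136 = 5576  |  82000 × 0.292 = 23944 — total 29520
20–39: 78000 × 0.968 = 75504
40–59: 41000 × 0.949 = 38909
60+: 82000 × 0.953 + 93000 × 0.688 = 78146 + 63984 = 142130
Giving 29520 / 75504 / 38909 / 142130.
Period 2.
Births: 75504 × 0.136 = 10269  |  38909 × 0.292 = 11361 — total 21630
20–39: 29520 × 0.968 = 28575
40–59: 75504 × 0.949 = 71653
60+: 38909 × 0.953 + 142130 × 0.688 = 37080 + 97785 = 134865
Giving 21630 / 28575 / 71653 / 134865.
Period 3.
Births: 28575 × 0.136 = 3886  |  71653 × 0.292 = 20923 — total 24809
20–39: 21630 × 0.968 = 20938
40–59: 28575 × 0.949 = 27118
60+: 71653 × 0.953 + 134865 × 0.688 = 68285 + 92787 = 161072
Giving 24809 / 20938 / 27118 / 161072.

161072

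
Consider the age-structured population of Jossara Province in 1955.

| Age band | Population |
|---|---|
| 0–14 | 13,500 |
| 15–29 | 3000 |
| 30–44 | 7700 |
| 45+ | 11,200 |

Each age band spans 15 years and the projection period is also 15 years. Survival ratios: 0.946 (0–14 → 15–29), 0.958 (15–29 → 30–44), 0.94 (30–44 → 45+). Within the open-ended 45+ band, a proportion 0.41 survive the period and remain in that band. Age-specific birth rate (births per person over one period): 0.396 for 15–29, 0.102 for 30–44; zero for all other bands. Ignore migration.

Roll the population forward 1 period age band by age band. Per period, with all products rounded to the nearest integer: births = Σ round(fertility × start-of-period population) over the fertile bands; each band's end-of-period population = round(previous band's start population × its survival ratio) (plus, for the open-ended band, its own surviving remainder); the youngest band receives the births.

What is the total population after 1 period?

(Groups numbered youngest = 1 to oldest = 4.)
Period 1:
Births: 3000 × 0.396 = 1188 ; 7700 × 0.102 = 785 — total 1973
Group 2: 13500 × 0.946 = 12771
Group 3: 3000 × 0.958 = 2874
Group 4: 7700 × 0.94 + 11200 × 0.41 = 7238 + 4592 = 11830
→ [1973, 12771, 2874, 11830]
Total after period 1: 1973 + 12771 + 2874 + 11830 = 29448

29448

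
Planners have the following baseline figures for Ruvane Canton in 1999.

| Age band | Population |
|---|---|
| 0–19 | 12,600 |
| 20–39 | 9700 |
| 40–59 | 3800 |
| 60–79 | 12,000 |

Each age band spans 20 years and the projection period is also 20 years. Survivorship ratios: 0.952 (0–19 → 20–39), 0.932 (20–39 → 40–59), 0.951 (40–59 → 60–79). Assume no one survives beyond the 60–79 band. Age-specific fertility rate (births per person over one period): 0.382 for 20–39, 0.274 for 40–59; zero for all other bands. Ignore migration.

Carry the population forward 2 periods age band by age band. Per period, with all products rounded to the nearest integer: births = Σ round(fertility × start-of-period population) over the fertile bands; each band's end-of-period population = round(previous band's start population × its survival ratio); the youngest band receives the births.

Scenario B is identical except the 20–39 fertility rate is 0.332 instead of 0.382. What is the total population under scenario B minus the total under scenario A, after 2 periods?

-1062

Period 1.
Births: 9700 × 0.382 = 3705, 3800 × 0.274 = 1041 → total 4746
20–39: 12600 × 0.952 = 11995
40–59: 9700 × 0.932 = 9040
60–79: 3800 × 0.951 = 3614
Population now: 0–19=4746, 20–39=11995, 40–59=9040, 60–79=3614
Period 2.
Births: 11995 × 0.382 = 4582, 9040 × 0.274 = 2477 → total 7059
20–39: 4746 × 0.952 = 4518
40–59: 11995 × 0.932 = 11179
60–79: 9040 × 0.951 = 8597
Population now: 0–19=7059, 20–39=4518, 40–59=11179, 60–79=8597
Scenario A total after 2 periods: 31353
Scenario B projection —
Period 1.
Births: 9700 × 0.332 = 3220, 3800 × 0.274 = 1041 → total 4261
20–39: 12600 × 0.952 = 11995
40–59: 9700 × 0.932 = 9040
60–79: 3800 × 0.951 = 3614
Population now: 0–19=4261, 20–39=11995, 40–59=9040, 60–79=3614
Period 2.
Births: 11995 × 0.332 = 3982, 9040 × 0.274 = 2477 → total 6459
20–39: 4261 × 0.952 = 4056
40–59: 11995 × 0.932 = 11179
60–79: 9040 × 0.951 = 8597
Population now: 0–19=6459, 20–39=4056, 40–59=11179, 60–79=8597
Scenario B total after 2 periods: 30291
Difference B − A = 30291 − 31353 = -1062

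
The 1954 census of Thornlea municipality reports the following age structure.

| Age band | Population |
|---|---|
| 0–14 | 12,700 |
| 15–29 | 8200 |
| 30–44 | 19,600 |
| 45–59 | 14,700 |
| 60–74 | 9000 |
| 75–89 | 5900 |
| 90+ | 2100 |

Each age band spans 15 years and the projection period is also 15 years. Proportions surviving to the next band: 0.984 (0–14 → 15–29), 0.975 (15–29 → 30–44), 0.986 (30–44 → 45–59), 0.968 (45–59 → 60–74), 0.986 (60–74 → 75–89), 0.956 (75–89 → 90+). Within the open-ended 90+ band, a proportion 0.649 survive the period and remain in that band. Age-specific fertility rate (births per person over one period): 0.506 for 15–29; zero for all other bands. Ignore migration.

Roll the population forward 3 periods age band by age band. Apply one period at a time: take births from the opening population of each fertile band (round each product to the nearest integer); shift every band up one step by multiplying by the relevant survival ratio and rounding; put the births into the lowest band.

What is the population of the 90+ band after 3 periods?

21870

After projecting period 1:
Births: 8200 × 0.506 = 4149
15–29: 12700 × 0.984 = 12497
30–44: 8200 × 0.975 = 7995
45–59: 19600 × 0.986 = 19326
60–74: 14700 × 0.968 = 14230
75–89: 9000 × 0.986 = 8874
90+: 5900 × 0.956 + 2100 × 0.649 = 5640 + 1363 = 7003
Population now: 0–14=4149, 15–29=12497, 30–44=7995, 45–59=19326, 60–74=14230, 75–89=8874, 90+=7003
After projecting period 2:
Births: 12497 × 0.506 = 6323
15–29: 4149 × 0.984 = 4083
30–44: 12497 × 0.975 = 12185
45–59: 7995 × 0.986 = 7883
60–74: 19326 × 0.968 = 18708
75–89: 14230 × 0.986 = 14031
90+: 8874 × 0.956 + 7003 × 0.649 = 8484 + 4545 = 13029
Population now: 0–14=6323, 15–29=4083, 30–44=12185, 45–59=7883, 60–74=18708, 75–89=14031, 90+=13029
After projecting period 3:
Births: 4083 × 0.506 = 2066
15–29: 6323 × 0.984 = 6222
30–44: 4083 × 0.975 = 3981
45–59: 12185 × 0.986 = 12014
60–74: 7883 × 0.968 = 7631
75–89: 18708 × 0.986 = 18446
90+: 14031 × 0.956 + 13029 × 0.649 = 13414 + 8456 = 21870
Population now: 0–14=2066, 15–29=6222, 30–44=3981, 45–59=12014, 60–74=7631, 75–89=18446, 90+=21870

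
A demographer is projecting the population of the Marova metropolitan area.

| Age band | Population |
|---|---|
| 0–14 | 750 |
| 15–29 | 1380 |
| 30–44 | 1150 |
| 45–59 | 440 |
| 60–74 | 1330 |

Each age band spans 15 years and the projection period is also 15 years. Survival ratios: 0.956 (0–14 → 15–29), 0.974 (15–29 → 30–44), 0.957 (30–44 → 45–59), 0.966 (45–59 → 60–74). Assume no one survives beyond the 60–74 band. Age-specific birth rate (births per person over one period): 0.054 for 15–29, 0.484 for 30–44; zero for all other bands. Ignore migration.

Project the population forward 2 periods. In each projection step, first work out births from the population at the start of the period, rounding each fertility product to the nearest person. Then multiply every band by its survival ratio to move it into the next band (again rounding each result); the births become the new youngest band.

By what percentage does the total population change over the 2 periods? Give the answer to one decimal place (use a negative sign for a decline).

(Groups numbered youngest = 1 to oldest = 5.)
Period 1:
Births: 1380 * 0.054 = 75, 1150 * 0.484 = 557 → 632
Group 2: 750 * 0.956 = 717
Group 3: 1380 * 0.974 = 1344
Group 4: 1150 * 0.957 = 1101
Group 5: 440 * 0.966 = 425
Giving 632 / 717 / 1344 / 1101 / 425.
Period 2:
Births: 717 * 0.054 = 39, 1344 * 0.484 = 650 → 689
Group 2: 632 * 0.956 = 604
Group 3: 717 * 0.974 = 698
Group 4: 1344 * 0.957 = 1286
Group 5: 1101 * 0.966 = 1064
Giving 689 / 604 / 698 / 1286 / 1064.
Total: 5050 → 4341; change = -709; percentage change = -14.0%

-14.0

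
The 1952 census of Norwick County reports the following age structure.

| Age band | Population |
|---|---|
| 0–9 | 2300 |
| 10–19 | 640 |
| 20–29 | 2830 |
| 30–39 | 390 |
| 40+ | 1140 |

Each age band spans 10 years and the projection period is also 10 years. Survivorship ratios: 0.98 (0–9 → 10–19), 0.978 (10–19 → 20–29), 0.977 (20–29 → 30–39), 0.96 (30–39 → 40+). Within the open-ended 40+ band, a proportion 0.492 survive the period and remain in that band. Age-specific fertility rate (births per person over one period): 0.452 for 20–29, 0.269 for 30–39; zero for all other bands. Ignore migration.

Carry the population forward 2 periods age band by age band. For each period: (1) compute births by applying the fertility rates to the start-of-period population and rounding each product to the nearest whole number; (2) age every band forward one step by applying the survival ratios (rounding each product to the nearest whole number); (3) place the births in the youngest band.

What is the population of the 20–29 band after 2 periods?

2204

Let group 1 be 0–9 through group 5 = 40+.
After projecting period 1:
Births: 2830 × 0.452 = 1279 ; 390 × 0.269 = 105 → 1384
Group 2: 2300 × 0.98 = 2254
Group 3: 640 × 0.978 = 626
Group 4: 2830 × 0.977 = 2765
Group 5: 390 × 0.96 + 1140 × 0.492 = 374 + 561 = 935
Population now: 0–9=1384, 10–19=2254, 20–29=626, 30–39=2765, 40+=935
After projecting period 2:
Births: 626 × 0.452 = 283 ; 2765 × 0.269 = 744 → 1027
Group 2: 1384 × 0.98 = 1356
Group 3: 2254 × 0.978 = 2204
Group 4: 626 × 0.977 = 612
Group 5: 2765 × 0.96 + 935 × 0.492 = 2654 + 460 = 3114
Population now: 0–9=1027, 10–19=1356, 20–29=2204, 30–39=612, 40+=3114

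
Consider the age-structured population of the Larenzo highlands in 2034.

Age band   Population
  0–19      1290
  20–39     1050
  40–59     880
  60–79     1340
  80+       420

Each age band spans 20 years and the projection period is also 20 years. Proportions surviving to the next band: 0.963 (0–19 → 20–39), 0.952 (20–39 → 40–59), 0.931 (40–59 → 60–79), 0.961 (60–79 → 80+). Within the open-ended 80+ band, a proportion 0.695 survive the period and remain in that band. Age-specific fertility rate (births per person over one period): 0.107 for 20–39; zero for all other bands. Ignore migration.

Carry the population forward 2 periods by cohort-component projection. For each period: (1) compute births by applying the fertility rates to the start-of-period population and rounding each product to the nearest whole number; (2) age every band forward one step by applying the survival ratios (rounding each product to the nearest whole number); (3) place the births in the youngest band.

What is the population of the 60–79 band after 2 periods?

931

[period 1]
Births: 1050 × 0.107 = 112
20–39: 1290 × 0.963 = 1242
40–59: 1050 × 0.952 = 1000
60–79: 880 × 0.931 = 819
80+: 1340 × 0.961 + 420 × 0.695 = 1288 + 292 = 1580
→ [112, 1242, 1000, 819, 1580]
[period 2]
Births: 1242 × 0.107 = 133
20–39: 112 × 0.963 = 108
40–59: 1242 × 0.952 = 1182
60–79: 1000 × 0.931 = 931
80+: 819 × 0.961 + 1580 × 0.695 = 787 + 1098 = 1885
→ [133, 108, 1182, 931, 1885]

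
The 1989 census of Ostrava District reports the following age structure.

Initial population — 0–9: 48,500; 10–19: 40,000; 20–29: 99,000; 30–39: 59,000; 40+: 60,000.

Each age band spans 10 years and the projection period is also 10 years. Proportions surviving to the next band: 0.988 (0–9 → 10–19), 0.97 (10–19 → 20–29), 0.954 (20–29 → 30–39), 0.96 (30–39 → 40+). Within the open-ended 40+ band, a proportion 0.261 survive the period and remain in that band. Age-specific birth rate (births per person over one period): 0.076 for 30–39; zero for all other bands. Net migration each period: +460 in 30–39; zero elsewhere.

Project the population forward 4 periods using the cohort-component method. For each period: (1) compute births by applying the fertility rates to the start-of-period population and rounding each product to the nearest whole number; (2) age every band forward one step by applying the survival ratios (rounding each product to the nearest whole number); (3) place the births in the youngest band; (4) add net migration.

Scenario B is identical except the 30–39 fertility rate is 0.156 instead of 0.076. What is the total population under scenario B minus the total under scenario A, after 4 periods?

Let group 1 be 0–9 through group 5 = 40+.
Period 1:
Births: 59000 × 0.076 = 4484
Group 2: 48500 × 0.988 = 47918
Group 3: 40000 × 0.97 = 38800
Group 4: 99000 × 0.954 = 94446
Group 5: 59000 × 0.96 + 60000 × 0.261 = 56640 + 15660 = 72300
Net migration: Group 4 + 460 → 94906
Giving 4484 / 47918 / 38800 / 94906 / 72300.
Period 2:
Births: 94906 × 0.076 = 7213
Group 2: 4484 × 0.988 = 4430
Group 3: 47918 × 0.97 = 46480
Group 4: 38800 × 0.954 = 37015
Group 5: 94906 × 0.96 + 72300 × 0.261 = 91110 + 18870 = 109980
Net migration: Group 4 + 460 → 37475
Giving 7213 / 4430 / 46480 / 37475 / 109980.
Period 3:
Births: 37475 × 0.076 = 2848
Group 2: 7213 × 0.988 = 7126
Group 3: 4430 × 0.97 = 4297
Group 4: 46480 × 0.954 = 44342
Group 5: 37475 × 0.96 + 109980 × 0.261 = 35976 + 28705 = 64681
Net migration: Group 4 + 460 → 44802
Giving 2848 / 7126 / 4297 / 44802 / 64681.
Period 4:
Births: 44802 × 0.076 = 3405
Group 2: 2848 × 0.988 = 2814
Group 3: 7126 × 0.97 = 6912
Group 4: 4297 × 0.954 = 4099
Group 5: 44802 × 0.96 + 64681 × 0.261 = 43010 + 16882 = 59892
Net migration: Group 4 + 460 → 4559
Giving 3405 / 2814 / 6912 / 4559 / 59892.
Scenario A total after 4 periods: 77582
Scenario B projection —
Period 1:
Births: 59000 × 0.156 = 9204
Group 2: 48500 × 0.988 = 47918
Group 3: 40000 × 0.97 = 38800
Group 4: 99000 × 0.954 = 94446
Group 5: 59000 × 0.96 + 60000 × 0.261 = 56640 + 15660 = 72300
Net migration: Group 4 + 460 → 94906
Giving 9204 / 47918 / 38800 / 94906 / 72300.
Period 2:
Births: 94906 × 0.156 = 14805
Group 2: 9204 × 0.988 = 9094
Group 3: 47918 × 0.97 = 46480
Group 4: 38800 × 0.954 = 37015
Group 5: 94906 × 0.96 + 72300 × 0.261 = 91110 + 18870 = 109980
Net migration: Group 4 + 460 → 37475
Giving 14805 / 9094 / 46480 / 37475 / 109980.
Period 3:
Births: 37475 × 0.156 = 5846
Group 2: 14805 × 0.988 = 14627
Group 3: 9094 × 0.97 = 8821
Group 4: 46480 × 0.954 = 44342
Group 5: 37475 × 0.96 + 109980 × 0.261 = 35976 + 28705 = 64681
Net migration: Group 4 + 460 → 44802
Giving 5846 / 14627 / 8821 / 44802 / 64681.
Period 4:
Births: 44802 × 0.156 = 6989
Group 2: 5846 × 0.988 = 5776
Group 3: 14627 × 0.97 = 14188
Group 4: 8821 × 0.954 = 8415
Group 5: 44802 × 0.96 + 64681 × 0.261 = 43010 + 16882 = 59892
Net migration: Group 4 + 460 → 8875
Giving 6989 / 5776 / 14188 / 8875 / 59892.
Scenario B total after 4 periods: 95720
Difference B − A = 95720 − 77582 = 18138

18138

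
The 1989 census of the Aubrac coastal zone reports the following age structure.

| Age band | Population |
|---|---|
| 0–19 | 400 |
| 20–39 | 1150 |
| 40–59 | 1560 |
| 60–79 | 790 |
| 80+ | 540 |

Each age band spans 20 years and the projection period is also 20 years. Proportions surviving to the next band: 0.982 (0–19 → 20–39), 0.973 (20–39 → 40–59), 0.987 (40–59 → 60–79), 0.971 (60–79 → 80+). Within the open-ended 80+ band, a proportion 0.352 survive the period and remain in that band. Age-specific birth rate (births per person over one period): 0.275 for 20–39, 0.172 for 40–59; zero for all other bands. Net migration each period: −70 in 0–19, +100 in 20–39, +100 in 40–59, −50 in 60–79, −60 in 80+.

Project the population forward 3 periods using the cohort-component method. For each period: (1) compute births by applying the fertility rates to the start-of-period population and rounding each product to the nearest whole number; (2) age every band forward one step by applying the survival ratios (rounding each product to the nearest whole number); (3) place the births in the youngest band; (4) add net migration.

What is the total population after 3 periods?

After projecting period 1:
Births: 1150 × 0.275 = 316, 1560 × 0.172 = 268 ⇒ total 584
20–39: 400 × 0.982 = 393
40–59: 1150 × 0.973 = 1119
60–79: 1560 × 0.987 = 1540
80+: 790 × 0.971 + 540 × 0.352 = 767 + 190 = 957
Net migration: 0–19 − 70 → 514; 20–39 + 100 → 493; 40–59 + 100 → 1219; 60–79 − 50 → 1490; 80+ − 60 → 897
End of period: [514, 493, 1219, 1490, 897]
After projecting period 2:
Births: 493 × 0.275 = 136, 1219 × 0.172 = 210 ⇒ total 346
20–39: 514 × 0.982 = 505
40–59: 493 × 0.973 = 480
60–79: 1219 × 0.987 = 1203
80+: 1490 × 0.971 + 897 × 0.352 = 1447 + 316 = 1763
Net migration: 0–19 − 70 → 276; 20–39 + 100 → 605; 40–59 + 100 → 580; 60–79 − 50 → 1153; 80+ − 60 → 1703
End of period: [276, 605, 580, 1153, 1703]
After projecting period 3:
Births: 605 × 0.275 = 166, 580 × 0.172 = 100 ⇒ total 266
20–39: 276 × 0.982 = 271
40–59: 605 × 0.973 = 589
60–79: 580 × 0.987 = 572
80+: 1153 × 0.971 + 1703 × 0.352 = 1120 + 599 = 1719
Net migration: 0–19 − 70 → 196; 20–39 + 100 → 371; 40–59 + 100 → 689; 60–79 − 50 → 522; 80+ − 60 → 1659
End of period: [196, 371, 689, 522, 1659]
Total after period 3: 196 + 371 + 689 + 522 + 1659 = 3437

3437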